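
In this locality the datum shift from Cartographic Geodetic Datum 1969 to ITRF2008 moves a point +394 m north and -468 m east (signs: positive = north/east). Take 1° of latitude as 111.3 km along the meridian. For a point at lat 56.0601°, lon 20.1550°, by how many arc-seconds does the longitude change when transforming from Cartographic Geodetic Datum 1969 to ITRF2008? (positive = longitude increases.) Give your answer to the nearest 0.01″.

Δλ = -27.11″

At latitude 56.0601°, cos φ = 0.558323.
1° of longitude at this latitude = 111.3 × cos φ = 62.14 km, so Δλ = -468.0 / 62141.3 = -0.0075312° = -27.112″.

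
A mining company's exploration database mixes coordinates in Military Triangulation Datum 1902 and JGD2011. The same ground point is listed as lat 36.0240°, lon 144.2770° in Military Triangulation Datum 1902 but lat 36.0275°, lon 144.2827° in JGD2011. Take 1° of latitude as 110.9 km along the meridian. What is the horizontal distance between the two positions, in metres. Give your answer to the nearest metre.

642 m

Δφ = 36.0275° − 36.0240° = +0.0035°; Δλ = 144.2827° − 144.2770° = +0.0057°.
ΔN = Δφ × 110900 = 388.2 m; ΔE = Δλ × 110900 × cos(36.0240°) = +0.0057 × 110900 × 0.808771 = 511.2 m.
Distance = √(ΔE² + ΔN²) = √(511.2² + 388.2²) = 641.9 m.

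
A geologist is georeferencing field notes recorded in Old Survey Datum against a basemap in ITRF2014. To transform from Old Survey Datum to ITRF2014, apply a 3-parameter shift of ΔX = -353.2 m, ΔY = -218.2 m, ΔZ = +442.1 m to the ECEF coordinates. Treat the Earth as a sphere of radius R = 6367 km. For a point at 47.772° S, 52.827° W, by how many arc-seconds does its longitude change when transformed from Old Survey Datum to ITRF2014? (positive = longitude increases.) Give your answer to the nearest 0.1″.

Δλ = -19.9″

sin φ = -0.740476, cos φ = 0.672083, sin λ = -0.796815, cos λ = 0.604224.
East component: ΔE = −sin λ·ΔX + cos λ·ΔY = −(-0.796815)(-353.2) + (0.604224)(-218.2) = -413.28 m.
1° of latitude spans πR/180 = 111125 m; at latitude φ, 1° of longitude spans that × cos φ = 74685.2 m, so Δλ = -413.28 / 74685.2 × 3600 = -19.921″.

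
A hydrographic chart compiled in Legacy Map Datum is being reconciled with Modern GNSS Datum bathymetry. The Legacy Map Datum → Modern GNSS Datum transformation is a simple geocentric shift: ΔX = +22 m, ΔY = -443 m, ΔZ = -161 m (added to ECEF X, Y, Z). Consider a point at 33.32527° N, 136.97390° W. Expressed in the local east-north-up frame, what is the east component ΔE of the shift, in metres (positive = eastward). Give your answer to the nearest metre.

The local east axis at (φ, λ) is (−sin λ, cos λ, 0), so ΔE = −sin(-136.97390°)·22 + cos(-136.97390°)·(-443) = 338.86 m.

ΔE = 339 m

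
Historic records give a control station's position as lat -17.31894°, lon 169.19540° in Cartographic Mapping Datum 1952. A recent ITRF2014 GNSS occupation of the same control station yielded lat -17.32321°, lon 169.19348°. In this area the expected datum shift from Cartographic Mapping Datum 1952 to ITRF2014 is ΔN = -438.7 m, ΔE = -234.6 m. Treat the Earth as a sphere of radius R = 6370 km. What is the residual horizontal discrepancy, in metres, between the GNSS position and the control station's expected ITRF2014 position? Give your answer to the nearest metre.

47 m

Observed coordinate differences: Δφ = -0.00427°, Δλ = -0.00192°.
Converting to metres (1° lat = 111177 m, cos φ = 0.954662): observed ΔN = -474.7 m, observed ΔE = -203.8 m.
Subtracting the expected shift leaves a residual of -474.7 − (-438.7) = -36.0 m north and -203.8 − (-234.6) = 30.8 m east.
Residual distance = √((-36.0)² + 30.8²) = 47.4 m.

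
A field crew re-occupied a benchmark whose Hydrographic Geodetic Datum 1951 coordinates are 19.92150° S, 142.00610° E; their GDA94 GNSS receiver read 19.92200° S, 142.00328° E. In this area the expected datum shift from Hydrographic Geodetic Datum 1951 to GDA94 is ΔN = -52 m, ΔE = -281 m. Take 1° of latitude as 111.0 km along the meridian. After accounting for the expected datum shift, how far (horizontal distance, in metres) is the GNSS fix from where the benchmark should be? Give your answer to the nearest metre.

14 m

Observed coordinate differences: Δφ = -0.00050°, Δλ = -0.00282°.
Converting to metres (1° lat = 111000 m, cos φ = 0.940160): observed ΔN = -55.5 m, observed ΔE = -294.3 m.
Subtracting the expected shift leaves a residual of -55.5 − (-52) = -3.5 m north and -294.3 − (-281) = -13.3 m east.
Residual distance = √((-3.5)² + (-13.3)²) = 13.7 m.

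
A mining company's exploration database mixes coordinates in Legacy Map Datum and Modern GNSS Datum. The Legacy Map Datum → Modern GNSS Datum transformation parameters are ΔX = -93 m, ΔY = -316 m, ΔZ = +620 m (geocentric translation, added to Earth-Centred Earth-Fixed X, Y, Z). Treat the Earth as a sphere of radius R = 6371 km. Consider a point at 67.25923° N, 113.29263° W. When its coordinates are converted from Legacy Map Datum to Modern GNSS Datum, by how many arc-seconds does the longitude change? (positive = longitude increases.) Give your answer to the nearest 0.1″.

sin φ = 0.922263, cos φ = 0.386562, sin λ = -0.918497, cos λ = -0.395427.
East component: ΔE = −sin λ·ΔX + cos λ·ΔY = −(-0.918497)(-93) + (-0.395427)(-316) = 39.53 m.
1° of latitude spans πR/180 = 111195 m; at latitude φ, 1° of longitude spans that × cos φ = 42983.8 m, so Δλ = 39.53 / 42983.8 × 3600 = 3.311″.

Δλ = 3.3″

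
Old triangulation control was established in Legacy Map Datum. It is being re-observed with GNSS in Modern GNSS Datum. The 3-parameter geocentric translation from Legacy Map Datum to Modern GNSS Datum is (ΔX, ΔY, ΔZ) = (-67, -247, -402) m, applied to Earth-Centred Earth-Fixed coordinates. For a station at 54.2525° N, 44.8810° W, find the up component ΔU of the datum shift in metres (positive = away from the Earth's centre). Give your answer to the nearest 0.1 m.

At φ = 54.2525°, λ = -44.8810°: sin φ = 0.811599, cos φ = 0.584214, sin λ = -0.705637, cos λ = 0.708574.
ΔU = cos φ cos λ·ΔX + cos φ sin λ·ΔY + sin φ·ΔZ = (0.584214)(0.708574)(-67) + (0.584214)(-0.705637)(-247) + (0.811599)(-402) = -252.17 m.

ΔU = -252.2 m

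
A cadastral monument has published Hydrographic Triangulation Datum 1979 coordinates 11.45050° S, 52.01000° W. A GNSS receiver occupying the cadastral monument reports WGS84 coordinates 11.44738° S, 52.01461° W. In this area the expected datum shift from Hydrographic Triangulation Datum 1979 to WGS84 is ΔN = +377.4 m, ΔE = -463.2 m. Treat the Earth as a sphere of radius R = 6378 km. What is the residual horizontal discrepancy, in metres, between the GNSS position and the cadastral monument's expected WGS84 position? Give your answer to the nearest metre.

Observed coordinate differences: Δφ = +0.00312°, Δλ = -0.00461°.
Converting to metres (1° lat = 111317 m, cos φ = 0.980097): observed ΔN = 347.3 m, observed ΔE = -503.0 m.
Subtracting the expected shift leaves a residual of 347.3 − (377.4) = -30.1 m north and -503.0 − (-463.2) = -39.8 m east.
Residual distance = √((-30.1)² + (-39.8)²) = 49.9 m.

50 m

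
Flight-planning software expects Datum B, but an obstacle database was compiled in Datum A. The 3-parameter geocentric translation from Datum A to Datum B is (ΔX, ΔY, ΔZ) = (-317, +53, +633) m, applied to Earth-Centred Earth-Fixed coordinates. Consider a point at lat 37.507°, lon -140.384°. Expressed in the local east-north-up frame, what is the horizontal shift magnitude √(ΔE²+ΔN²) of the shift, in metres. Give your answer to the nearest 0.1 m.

446.0 m

The local east axis at (φ, λ) is (−sin λ, cos λ, 0), so ΔE = −sin(-140.384°)·(-317) + cos(-140.384°)·53 = -242.96 m.
The local north axis is (−sin φ cos λ, −sin φ sin λ, cos φ), giving ΔN = -148.681 + 20.576 + 502.146 = 374.04 m.
Horizontal magnitude = √(ΔE² + ΔN²) = √((-242.96)² + 374.04²) = 446.02 m.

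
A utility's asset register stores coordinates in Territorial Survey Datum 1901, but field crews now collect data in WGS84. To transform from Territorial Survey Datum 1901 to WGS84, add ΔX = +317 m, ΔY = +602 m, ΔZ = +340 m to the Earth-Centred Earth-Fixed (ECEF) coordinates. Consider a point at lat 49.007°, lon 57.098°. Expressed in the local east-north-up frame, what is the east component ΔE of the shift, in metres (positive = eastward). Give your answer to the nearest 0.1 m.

At φ = 49.007°, λ = 57.098°: sin φ = 0.754790, cos φ = 0.655967, sin λ = 0.839601, cos λ = 0.543204.
ΔE = −sin λ·ΔX + cos λ·ΔY = −(0.839601)·(317) + (0.543204)·(602) = 60.86 m.

ΔE = 60.9 m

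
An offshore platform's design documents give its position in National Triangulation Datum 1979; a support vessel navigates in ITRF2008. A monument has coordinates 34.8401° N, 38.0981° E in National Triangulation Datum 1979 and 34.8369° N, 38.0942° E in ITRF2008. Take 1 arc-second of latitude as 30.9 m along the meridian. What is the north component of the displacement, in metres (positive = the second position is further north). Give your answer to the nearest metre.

Δφ = 34.8369° − 34.8401° = -0.0032°; Δλ = 38.0942° − 38.0981° = -0.0039°.
1° of latitude = 3600 × 30.90 = 111240 m.
ΔN = Δφ × 111240 = -356.0 m; ΔE = Δλ × 111240 × cos(34.8401°) = -0.0039 × 111240 × 0.820750 = -356.1 m.

ΔN = -356 m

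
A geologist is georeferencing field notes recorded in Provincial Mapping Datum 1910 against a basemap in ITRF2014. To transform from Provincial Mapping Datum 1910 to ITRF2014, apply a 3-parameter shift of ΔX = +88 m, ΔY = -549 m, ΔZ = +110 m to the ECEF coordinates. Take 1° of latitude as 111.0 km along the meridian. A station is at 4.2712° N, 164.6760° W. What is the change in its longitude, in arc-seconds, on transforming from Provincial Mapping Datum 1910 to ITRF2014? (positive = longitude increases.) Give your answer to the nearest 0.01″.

sin φ = 0.074477, cos φ = 0.997223, sin λ = -0.264277, cos λ = -0.964447.
East component: ΔE = −sin λ·ΔX + cos λ·ΔY = −(-0.264277)(88) + (-0.964447)(-549) = 552.74 m.
1° of latitude spans 111000 m; at latitude φ, 1° of longitude spans that × cos φ = 110691.7 m, so Δλ = 552.74 / 110691.7 × 3600 = 17.977″.

Δλ = 17.98″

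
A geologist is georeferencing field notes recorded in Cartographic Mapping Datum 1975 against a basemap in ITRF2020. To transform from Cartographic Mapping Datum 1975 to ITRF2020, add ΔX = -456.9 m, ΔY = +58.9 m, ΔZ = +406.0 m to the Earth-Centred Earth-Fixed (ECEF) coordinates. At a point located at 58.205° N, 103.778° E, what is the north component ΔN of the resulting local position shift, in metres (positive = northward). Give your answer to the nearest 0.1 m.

At φ = 58.205°, λ = 103.778°: sin φ = 0.849939, cos φ = 0.526882, sin λ = 0.971226, cos λ = -0.238161.
ΔN = −sin φ cos λ·ΔX − sin φ sin λ·ΔY + cos φ·ΔZ = −(0.849939)(-0.238161)(-456.9) − (0.849939)(0.971226)(58.9) + (0.526882)(406.0) = 72.81 m.

ΔN = 72.8 m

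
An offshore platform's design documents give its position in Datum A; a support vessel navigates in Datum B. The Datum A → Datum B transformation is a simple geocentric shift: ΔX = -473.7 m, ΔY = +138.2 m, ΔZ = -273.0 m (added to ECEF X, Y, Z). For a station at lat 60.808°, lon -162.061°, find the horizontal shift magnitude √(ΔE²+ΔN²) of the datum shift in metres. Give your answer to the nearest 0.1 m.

At φ = 60.808°, λ = -162.061°: sin φ = 0.872990, cos φ = 0.487738, sin λ = -0.308004, cos λ = -0.951385.
ΔE = −sin λ·ΔX + cos λ·ΔY = −(-0.308004)·(-473.7) + (-0.951385)·(138.2) = -277.38 m.
ΔN = −sin φ cos λ·ΔX − sin φ sin λ·ΔY + cos φ·ΔZ = −(0.872990)(-0.951385)(-473.7) − (0.872990)(-0.308004)(138.2) + (0.487738)(-273.0) = -489.42 m.
Horizontal magnitude = √(ΔE² + ΔN²) = √((-277.38)² + (-489.42)²) = 562.56 m.

562.6 m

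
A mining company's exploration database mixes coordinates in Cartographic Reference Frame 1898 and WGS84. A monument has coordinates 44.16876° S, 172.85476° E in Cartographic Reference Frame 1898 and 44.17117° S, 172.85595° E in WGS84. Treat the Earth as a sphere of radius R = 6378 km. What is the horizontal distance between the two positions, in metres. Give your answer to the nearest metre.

Δφ = -44.17117° − -44.16876° = -0.00241°; Δλ = 172.85595° − 172.85476° = +0.00119°.
1° along a meridian = πR/180 = 111317 m.
ΔN = Δφ × 111317 = -268.3 m; ΔE = Δλ × 111317 × cos(-44.16876°) = +0.00119 × 111317 × 0.717291 = 95.0 m.
Distance = √(ΔE² + ΔN²) = √(95.0² + (-268.3)²) = 284.6 m.

285 m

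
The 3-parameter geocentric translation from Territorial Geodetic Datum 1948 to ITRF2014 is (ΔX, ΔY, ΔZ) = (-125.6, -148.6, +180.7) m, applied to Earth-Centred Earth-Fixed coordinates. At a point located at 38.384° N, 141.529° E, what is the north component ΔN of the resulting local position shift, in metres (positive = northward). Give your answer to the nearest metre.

At φ = 38.384°, λ = 141.529°: sin φ = 0.620929, cos φ = 0.783867, sin λ = 0.622118, cos λ = -0.782923.
ΔN = −sin φ cos λ·ΔX − sin φ sin λ·ΔY + cos φ·ΔZ = −(0.620929)(-0.782923)(-125.6) − (0.620929)(0.622118)(-148.6) + (0.783867)(180.7) = 137.99 m.

ΔN = 138 m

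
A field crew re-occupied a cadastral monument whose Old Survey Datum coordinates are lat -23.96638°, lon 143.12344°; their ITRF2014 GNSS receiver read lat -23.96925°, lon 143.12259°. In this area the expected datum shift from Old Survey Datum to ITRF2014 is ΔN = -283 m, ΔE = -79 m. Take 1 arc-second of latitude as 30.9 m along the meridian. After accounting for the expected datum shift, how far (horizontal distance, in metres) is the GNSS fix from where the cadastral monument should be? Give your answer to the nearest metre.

37 m

Observed coordinate differences: Δφ = -0.00287°, Δλ = -0.00085°.
Converting to metres (1° lat = 111240 m, cos φ = 0.913784): observed ΔN = -319.3 m, observed ΔE = -86.4 m.
Subtracting the expected shift leaves a residual of -319.3 − (-283) = -36.3 m north and -86.4 − (-79) = -7.4 m east.
Residual distance = √((-36.3)² + (-7.4)²) = 37.0 m.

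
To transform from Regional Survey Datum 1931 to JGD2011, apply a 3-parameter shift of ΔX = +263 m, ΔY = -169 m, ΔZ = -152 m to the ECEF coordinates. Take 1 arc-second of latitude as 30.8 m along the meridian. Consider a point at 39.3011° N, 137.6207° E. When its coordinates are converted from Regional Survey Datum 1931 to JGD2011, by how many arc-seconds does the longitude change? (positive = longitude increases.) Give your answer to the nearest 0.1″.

sin φ = 0.633396, cos φ = 0.773828, sin λ = 0.674036, cos λ = -0.738699.
East component: ΔE = −sin λ·ΔX + cos λ·ΔY = −(0.674036)(263) + (-0.738699)(-169) = -52.43 m.
1° of latitude spans 3600 × 30.80 = 110880 m; at latitude φ, 1° of longitude spans that × cos φ = 85802.1 m, so Δλ = -52.43 / 85802.1 × 3600 = -2.200″.

Δλ = -2.2″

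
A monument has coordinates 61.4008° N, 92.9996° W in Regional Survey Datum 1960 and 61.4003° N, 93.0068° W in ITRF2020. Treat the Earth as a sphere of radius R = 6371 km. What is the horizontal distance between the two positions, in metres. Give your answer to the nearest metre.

387 m

Δφ = 61.4003° − 61.4008° = -0.0005°; Δλ = -93.0068° − -92.9996° = -0.0072°.
1° along a meridian = πR/180 = 111195 m.
ΔN = Δφ × 111195 = -55.6 m; ΔE = Δλ × 111195 × cos(61.4008°) = -0.0072 × 111195 × 0.478680 = -383.2 m.
Distance = √(ΔE² + ΔN²) = √((-383.2)² + (-55.6)²) = 387.2 m.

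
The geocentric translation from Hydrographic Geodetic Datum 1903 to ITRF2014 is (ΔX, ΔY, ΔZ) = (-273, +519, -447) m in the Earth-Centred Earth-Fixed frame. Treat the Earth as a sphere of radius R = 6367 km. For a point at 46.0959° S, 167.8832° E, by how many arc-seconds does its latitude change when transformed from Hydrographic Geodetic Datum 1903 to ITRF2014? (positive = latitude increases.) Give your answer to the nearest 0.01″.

Δφ = -1.27″

sin φ = -0.720501, cos φ = 0.693453, sin λ = 0.209905, cos λ = -0.977722.
North component: ΔN = −sin φ cos λ·ΔX − sin φ sin λ·ΔY + cos φ·ΔZ = −(-0.720501)(-0.977722)(-273) − (-0.720501)(0.209905)(519) + (0.693453)(-447) = -39.17 m.
1° of latitude spans πR/180 = 111125 m, so Δφ = -39.17 / 111125 × 3600 = -1.269″.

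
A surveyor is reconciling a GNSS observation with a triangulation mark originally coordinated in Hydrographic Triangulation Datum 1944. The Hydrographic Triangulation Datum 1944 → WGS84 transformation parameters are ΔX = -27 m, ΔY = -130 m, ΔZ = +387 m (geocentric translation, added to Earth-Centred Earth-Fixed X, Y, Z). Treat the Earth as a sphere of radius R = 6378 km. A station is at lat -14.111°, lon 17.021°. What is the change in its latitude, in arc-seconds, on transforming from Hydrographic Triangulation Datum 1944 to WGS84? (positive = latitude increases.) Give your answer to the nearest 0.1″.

Δφ = 11.6″

sin φ = -0.243801, cos φ = 0.969825, sin λ = 0.292722, cos λ = 0.956198.
North component: ΔN = −sin φ cos λ·ΔX − sin φ sin λ·ΔY + cos φ·ΔZ = −(-0.243801)(0.956198)(-27) − (-0.243801)(0.292722)(-130) + (0.969825)(387) = 359.75 m.
1° of latitude spans πR/180 = 111317 m, so Δφ = 359.75 / 111317 × 3600 = 11.634″.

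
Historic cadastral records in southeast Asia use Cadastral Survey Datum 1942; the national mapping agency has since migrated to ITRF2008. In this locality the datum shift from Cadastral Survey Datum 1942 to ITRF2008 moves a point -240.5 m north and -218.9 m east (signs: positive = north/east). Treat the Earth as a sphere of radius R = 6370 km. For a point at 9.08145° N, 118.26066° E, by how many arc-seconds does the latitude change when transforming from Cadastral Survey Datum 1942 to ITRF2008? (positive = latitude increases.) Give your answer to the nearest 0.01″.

On a sphere of radius R, 1 rad of latitude = R, so Δφ = ΔN / R = -240.5 / 6370000 = -3.7755e-05 rad = -7.788″.

Δφ = -7.79″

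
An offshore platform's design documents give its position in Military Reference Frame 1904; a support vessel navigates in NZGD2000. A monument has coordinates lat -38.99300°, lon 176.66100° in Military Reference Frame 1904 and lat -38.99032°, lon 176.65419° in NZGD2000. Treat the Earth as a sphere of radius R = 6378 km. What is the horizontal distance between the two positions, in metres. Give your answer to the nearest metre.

Δφ = -38.99032° − -38.99300° = +0.00268°; Δλ = 176.65419° − 176.66100° = -0.00681°.
1° along a meridian = πR/180 = 111317 m.
ΔN = Δφ × 111317 = 298.3 m; ΔE = Δλ × 111317 × cos(-38.99300°) = -0.00681 × 111317 × 0.777223 = -589.2 m.
Distance = √(ΔE² + ΔN²) = √((-589.2)² + 298.3²) = 660.4 m.

660 m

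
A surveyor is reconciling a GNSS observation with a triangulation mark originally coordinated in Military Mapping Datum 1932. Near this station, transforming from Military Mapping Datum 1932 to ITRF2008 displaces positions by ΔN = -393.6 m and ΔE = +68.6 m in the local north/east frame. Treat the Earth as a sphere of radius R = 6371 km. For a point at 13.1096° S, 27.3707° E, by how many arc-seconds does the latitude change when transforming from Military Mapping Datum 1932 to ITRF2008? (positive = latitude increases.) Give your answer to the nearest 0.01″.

On a sphere of radius R, 1 rad of latitude = R, so Δφ = ΔN / R = -393.6 / 6371000 = -6.1780e-05 rad = -12.743″.

Δφ = -12.74″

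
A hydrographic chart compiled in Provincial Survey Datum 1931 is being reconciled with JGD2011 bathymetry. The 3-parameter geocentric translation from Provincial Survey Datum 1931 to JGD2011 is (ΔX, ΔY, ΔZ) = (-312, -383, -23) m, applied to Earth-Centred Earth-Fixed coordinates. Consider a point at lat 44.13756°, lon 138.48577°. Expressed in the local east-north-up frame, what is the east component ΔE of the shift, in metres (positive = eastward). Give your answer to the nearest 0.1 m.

The local east axis at (φ, λ) is (−sin λ, cos λ, 0), so ΔE = −sin(138.48577°)·(-312) + cos(138.48577°)·(-383) = 493.58 m.

ΔE = 493.6 m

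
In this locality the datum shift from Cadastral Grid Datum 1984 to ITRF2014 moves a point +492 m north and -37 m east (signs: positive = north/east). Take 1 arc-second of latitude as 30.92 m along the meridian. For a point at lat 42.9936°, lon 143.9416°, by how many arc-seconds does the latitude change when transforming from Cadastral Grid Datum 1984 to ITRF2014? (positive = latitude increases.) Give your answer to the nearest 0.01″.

Δφ = 15.91″

1″ of latitude = 30.92 m, so Δφ = 492.0 / 30.92 = 15.912″.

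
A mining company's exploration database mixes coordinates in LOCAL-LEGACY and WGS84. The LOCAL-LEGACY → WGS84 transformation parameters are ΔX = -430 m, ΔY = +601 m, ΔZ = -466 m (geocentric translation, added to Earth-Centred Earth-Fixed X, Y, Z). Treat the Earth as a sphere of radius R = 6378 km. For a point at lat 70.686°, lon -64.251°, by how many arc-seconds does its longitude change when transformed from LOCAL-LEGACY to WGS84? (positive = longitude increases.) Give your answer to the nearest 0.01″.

Δλ = -12.34″

sin φ = 0.943720, cos φ = 0.330745, sin λ = -0.900706, cos λ = 0.434430.
East component: ΔE = −sin λ·ΔX + cos λ·ΔY = −(-0.900706)(-430) + (0.434430)(601) = -126.21 m.
1° of latitude spans πR/180 = 111317 m; at latitude φ, 1° of longitude spans that × cos φ = 36817.6 m, so Δλ = -126.21 / 36817.6 × 3600 = -12.341″.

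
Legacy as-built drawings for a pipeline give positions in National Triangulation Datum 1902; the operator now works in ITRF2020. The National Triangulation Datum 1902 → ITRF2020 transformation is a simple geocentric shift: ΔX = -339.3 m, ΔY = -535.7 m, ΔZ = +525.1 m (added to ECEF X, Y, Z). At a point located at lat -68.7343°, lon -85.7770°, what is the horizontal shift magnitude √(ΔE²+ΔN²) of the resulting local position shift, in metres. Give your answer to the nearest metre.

The local east axis at (φ, λ) is (−sin λ, cos λ, 0), so ΔE = −sin(-85.7770°)·(-339.3) + cos(-85.7770°)·(-535.7) = -377.83 m.
The local north axis is (−sin φ cos λ, −sin φ sin λ, cos φ), giving ΔN = -23.284 + 497.868 + 190.450 = 665.03 m.
Horizontal magnitude = √(ΔE² + ΔN²) = √((-377.83)² + 665.03²) = 764.87 m.

765 m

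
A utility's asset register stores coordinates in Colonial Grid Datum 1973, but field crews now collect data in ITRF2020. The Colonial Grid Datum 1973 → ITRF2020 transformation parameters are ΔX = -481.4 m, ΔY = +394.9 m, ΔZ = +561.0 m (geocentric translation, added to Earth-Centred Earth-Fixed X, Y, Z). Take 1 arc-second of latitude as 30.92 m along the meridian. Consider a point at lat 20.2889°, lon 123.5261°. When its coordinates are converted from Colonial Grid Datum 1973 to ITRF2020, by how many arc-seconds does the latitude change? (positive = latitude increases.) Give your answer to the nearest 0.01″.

Δφ = 10.34″

sin φ = 0.346754, cos φ = 0.937956, sin λ = 0.833634, cos λ = -0.552317.
North component: ΔN = −sin φ cos λ·ΔX − sin φ sin λ·ΔY + cos φ·ΔZ = −(0.346754)(-0.552317)(-481.4) − (0.346754)(0.833634)(394.9) + (0.937956)(561.0) = 319.84 m.
1° of latitude spans 3600 × 30.92 = 111312 m, so Δφ = 319.84 / 111312 × 3600 = 10.344″.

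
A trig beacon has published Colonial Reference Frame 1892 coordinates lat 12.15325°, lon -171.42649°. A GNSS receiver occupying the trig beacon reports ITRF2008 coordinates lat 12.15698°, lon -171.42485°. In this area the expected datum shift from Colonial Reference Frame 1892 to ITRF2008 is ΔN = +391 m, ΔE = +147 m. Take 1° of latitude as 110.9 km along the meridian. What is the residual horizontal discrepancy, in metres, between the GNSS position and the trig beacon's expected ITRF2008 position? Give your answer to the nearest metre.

38 m

Observed coordinate differences: Δφ = +0.00373°, Δλ = +0.00164°.
Converting to metres (1° lat = 110900 m, cos φ = 0.977588): observed ΔN = 413.7 m, observed ΔE = 177.8 m.
Subtracting the expected shift leaves a residual of 413.7 − (391) = 22.7 m north and 177.8 − (147) = 30.8 m east.
Residual distance = √(22.7² + 30.8²) = 38.2 m.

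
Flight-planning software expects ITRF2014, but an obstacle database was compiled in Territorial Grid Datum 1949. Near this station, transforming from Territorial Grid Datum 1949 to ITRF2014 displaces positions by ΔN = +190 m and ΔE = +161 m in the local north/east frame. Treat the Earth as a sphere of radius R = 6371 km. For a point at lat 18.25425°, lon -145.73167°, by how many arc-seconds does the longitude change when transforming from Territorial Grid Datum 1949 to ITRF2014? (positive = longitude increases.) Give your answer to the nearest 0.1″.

Δλ = 5.5″

At latitude 18.25425°, cos φ = 0.949676.
One radian of longitude at latitude φ spans R cos φ, so Δλ = ΔE / (R cos φ) = 161.0 / (6371000 × 0.949676) = 2.6610e-05 rad = 5.489″.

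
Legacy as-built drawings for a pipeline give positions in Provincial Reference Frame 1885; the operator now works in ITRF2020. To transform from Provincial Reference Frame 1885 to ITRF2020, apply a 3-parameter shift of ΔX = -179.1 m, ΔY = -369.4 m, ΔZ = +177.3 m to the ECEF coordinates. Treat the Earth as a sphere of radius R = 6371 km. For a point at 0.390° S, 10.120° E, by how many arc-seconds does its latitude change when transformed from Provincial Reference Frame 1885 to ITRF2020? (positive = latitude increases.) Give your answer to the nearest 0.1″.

sin φ = -0.006807, cos φ = 0.999977, sin λ = 0.175710, cos λ = 0.984442.
North component: ΔN = −sin φ cos λ·ΔX − sin φ sin λ·ΔY + cos φ·ΔZ = −(-0.006807)(0.984442)(-179.1) − (-0.006807)(0.175710)(-369.4) + (0.999977)(177.3) = 175.65 m.
1° of latitude spans πR/180 = 111195 m, so Δφ = 175.65 / 111195 × 3600 = 5.687″.

Δφ = 5.7″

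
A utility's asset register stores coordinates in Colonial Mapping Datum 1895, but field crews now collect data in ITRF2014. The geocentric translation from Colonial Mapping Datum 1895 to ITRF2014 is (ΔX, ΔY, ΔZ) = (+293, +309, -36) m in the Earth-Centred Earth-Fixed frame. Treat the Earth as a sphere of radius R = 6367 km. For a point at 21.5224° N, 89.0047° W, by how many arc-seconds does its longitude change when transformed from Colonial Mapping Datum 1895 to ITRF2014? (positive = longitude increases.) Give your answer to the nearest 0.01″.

sin φ = 0.366865, cos φ = 0.930274, sin λ = -0.999849, cos λ = 0.017370.
East component: ΔE = −sin λ·ΔX + cos λ·ΔY = −(-0.999849)(293) + (0.017370)(309) = 298.32 m.
1° of latitude spans πR/180 = 111125 m; at latitude φ, 1° of longitude spans that × cos φ = 103376.8 m, so Δλ = 298.32 / 103376.8 × 3600 = 10.389″.

Δλ = 10.39″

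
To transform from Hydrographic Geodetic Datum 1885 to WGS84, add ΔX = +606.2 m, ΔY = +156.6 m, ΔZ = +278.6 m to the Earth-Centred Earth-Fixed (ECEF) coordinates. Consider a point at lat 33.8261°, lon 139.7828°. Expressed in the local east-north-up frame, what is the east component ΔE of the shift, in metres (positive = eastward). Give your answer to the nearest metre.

ΔE = -511 m

At φ = 33.8261°, λ = 139.7828°: sin φ = 0.556674, cos φ = 0.830731, sin λ = 0.645687, cos λ = -0.763602.
ΔE = −sin λ·ΔX + cos λ·ΔY = −(0.645687)·(606.2) + (-0.763602)·(156.6) = -511.00 m.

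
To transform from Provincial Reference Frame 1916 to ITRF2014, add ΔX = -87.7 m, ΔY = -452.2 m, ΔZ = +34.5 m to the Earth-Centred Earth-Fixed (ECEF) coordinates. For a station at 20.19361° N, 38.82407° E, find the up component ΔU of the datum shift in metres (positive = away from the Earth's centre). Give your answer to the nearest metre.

At φ = 20.19361°, λ = 38.82407°: sin φ = 0.345194, cos φ = 0.938532, sin λ = 0.626931, cos λ = 0.779075.
ΔU = cos φ cos λ·ΔX + cos φ sin λ·ΔY + sin φ·ΔZ = (0.938532)(0.779075)(-87.7) + (0.938532)(0.626931)(-452.2) + (0.345194)(34.5) = -318.29 m.

ΔU = -318 m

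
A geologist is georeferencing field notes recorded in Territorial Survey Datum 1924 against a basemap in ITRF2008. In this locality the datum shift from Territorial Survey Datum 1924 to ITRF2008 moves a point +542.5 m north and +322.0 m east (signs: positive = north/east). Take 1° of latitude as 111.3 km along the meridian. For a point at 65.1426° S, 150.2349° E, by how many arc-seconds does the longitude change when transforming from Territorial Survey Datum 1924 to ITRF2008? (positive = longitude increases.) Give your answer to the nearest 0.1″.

At latitude -65.1426°, cos φ = 0.420361.
1° of longitude at this latitude = 111.3 × cos φ = 46.79 km, so Δλ = 322.0 / 46786.2 = 0.0068824° = 24.777″.

Δλ = 24.8″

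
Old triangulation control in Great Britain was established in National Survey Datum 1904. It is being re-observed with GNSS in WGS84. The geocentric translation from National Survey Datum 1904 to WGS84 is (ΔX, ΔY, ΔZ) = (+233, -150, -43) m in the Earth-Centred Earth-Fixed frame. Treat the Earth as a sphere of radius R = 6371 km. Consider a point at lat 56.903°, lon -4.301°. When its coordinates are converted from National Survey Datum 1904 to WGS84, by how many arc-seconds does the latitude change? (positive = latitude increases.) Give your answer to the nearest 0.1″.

sin φ = 0.837747, cos φ = 0.546058, sin λ = -0.074996, cos λ = 0.997184.
North component: ΔN = −sin φ cos λ·ΔX − sin φ sin λ·ΔY + cos φ·ΔZ = −(0.837747)(0.997184)(233) − (0.837747)(-0.074996)(-150) + (0.546058)(-43) = -227.55 m.
1° of latitude spans πR/180 = 111195 m, so Δφ = -227.55 / 111195 × 3600 = -7.367″.

Δφ = -7.4″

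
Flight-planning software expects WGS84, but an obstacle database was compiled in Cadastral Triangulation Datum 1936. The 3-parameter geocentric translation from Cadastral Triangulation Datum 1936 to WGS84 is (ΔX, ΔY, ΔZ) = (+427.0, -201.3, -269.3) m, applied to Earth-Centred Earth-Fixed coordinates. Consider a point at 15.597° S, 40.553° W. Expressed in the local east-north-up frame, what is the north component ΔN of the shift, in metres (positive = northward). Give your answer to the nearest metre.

The local north axis is (−sin φ cos λ, −sin φ sin λ, cos φ), giving ΔN = 87.231 + 35.188 − 259.383 = -136.96 m.

ΔN = -137 m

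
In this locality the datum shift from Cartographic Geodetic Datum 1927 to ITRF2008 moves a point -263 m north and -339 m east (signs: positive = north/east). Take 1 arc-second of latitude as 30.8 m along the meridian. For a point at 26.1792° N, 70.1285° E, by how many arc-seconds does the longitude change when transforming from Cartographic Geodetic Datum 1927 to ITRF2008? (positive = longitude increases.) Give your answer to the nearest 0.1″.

At latitude 26.1792°, cos φ = 0.897419.
1″ of longitude at this latitude = 30.80 × cos φ = 27.6405 m, so Δλ = -339.0 / 27.6405 = -12.265″.

Δλ = -12.3″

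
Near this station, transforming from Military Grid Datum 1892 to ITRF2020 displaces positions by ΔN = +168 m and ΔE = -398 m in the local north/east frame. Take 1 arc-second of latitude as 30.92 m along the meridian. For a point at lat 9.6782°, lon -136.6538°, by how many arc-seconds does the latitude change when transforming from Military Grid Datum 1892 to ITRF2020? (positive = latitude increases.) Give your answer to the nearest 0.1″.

1″ of latitude = 30.92 m, so Δφ = 168.0 / 30.92 = 5.433″.

Δφ = 5.4″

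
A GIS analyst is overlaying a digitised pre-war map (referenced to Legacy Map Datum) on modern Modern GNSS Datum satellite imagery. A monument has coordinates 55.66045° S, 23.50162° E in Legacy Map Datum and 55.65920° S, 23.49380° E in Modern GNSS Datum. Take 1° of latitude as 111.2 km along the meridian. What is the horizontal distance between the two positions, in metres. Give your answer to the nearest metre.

510 m

Δφ = -55.65920° − -55.66045° = +0.00125°; Δλ = 23.49380° − 23.50162° = -0.00782°.
ΔN = Δφ × 111200 = 139.0 m; ΔE = Δλ × 111200 × cos(-55.66045°) = -0.00782 × 111200 × 0.564096 = -490.5 m.
Distance = √(ΔE² + ΔN²) = √((-490.5)² + 139.0²) = 509.8 m.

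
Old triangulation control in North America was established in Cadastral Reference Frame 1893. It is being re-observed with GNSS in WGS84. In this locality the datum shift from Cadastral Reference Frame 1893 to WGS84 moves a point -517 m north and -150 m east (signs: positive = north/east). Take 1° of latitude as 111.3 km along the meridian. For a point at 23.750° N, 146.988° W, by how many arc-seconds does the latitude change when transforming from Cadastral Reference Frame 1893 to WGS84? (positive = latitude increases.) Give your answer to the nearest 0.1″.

1° of latitude = 111.3 km, so Δφ = -517.0 / 111300 = -0.0046451° = -16.722″.

Δφ = -16.7″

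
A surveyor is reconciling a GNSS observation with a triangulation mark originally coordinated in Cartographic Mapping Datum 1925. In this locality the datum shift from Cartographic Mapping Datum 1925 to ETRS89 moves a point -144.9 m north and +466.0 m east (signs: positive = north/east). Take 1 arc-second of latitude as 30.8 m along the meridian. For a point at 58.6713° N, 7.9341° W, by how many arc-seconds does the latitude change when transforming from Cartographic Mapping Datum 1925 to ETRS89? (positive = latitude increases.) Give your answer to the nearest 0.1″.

1″ of latitude = 30.80 m, so Δφ = -144.9 / 30.80 = -4.705″.

Δφ = -4.7″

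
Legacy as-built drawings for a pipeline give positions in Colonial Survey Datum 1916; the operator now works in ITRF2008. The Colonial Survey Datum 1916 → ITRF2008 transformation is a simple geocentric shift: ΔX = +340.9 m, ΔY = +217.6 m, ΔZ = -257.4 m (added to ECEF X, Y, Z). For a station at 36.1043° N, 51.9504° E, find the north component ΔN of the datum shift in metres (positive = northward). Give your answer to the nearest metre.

ΔN = -433 m

The local north axis is (−sin φ cos λ, −sin φ sin λ, cos φ), giving ΔN = -123.810 − 100.972 − 207.965 = -432.75 m.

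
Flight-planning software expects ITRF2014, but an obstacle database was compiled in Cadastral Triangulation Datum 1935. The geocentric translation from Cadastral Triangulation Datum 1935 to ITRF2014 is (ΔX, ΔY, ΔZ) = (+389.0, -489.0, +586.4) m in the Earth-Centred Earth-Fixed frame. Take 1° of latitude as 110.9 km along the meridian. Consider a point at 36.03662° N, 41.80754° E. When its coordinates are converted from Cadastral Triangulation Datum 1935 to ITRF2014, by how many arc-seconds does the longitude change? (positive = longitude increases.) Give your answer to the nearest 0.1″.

sin φ = 0.588302, cos φ = 0.808641, sin λ = 0.666631, cos λ = 0.745388.
East component: ΔE = −sin λ·ΔX + cos λ·ΔY = −(0.666631)(389.0) + (0.745388)(-489.0) = -623.81 m.
1° of latitude spans 110900 m; at latitude φ, 1° of longitude spans that × cos φ = 89678.3 m, so Δλ = -623.81 / 89678.3 × 3600 = -25.042″.

Δλ = -25.0″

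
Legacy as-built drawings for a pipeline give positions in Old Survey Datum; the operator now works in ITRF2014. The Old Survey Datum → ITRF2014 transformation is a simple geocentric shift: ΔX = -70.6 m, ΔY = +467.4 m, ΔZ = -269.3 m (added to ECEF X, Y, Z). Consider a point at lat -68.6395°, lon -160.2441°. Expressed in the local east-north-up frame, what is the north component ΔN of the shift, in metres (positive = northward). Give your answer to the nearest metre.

The local north axis is (−sin φ cos λ, −sin φ sin λ, cos φ), giving ΔN = 61.880 − 147.135 − 98.088 = -183.34 m.

ΔN = -183 m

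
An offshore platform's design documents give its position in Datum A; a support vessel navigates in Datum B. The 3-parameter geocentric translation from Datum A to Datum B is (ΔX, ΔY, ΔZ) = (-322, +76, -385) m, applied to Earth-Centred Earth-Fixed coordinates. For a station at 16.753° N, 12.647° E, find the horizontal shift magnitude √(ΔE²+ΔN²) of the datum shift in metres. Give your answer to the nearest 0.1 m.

The local east axis at (φ, λ) is (−sin λ, cos λ, 0), so ΔE = −sin(12.647°)·(-322) + cos(12.647°)·76 = 144.66 m.
The local north axis is (−sin φ cos λ, −sin φ sin λ, cos φ), giving ΔN = 90.563 − 4.796 − 368.659 = -282.89 m.
Horizontal magnitude = √(ΔE² + ΔN²) = √(144.66² + (-282.89)²) = 317.73 m.

317.7 m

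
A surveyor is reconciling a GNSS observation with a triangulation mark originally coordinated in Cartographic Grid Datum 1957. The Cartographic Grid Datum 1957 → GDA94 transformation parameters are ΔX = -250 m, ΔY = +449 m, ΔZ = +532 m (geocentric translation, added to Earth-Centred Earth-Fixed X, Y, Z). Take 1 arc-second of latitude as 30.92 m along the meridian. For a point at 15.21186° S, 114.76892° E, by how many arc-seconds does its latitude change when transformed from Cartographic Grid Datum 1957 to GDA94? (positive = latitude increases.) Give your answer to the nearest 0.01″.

Δφ = 20.95″

sin φ = -0.262389, cos φ = 0.964962, sin λ = 0.908005, cos λ = -0.418960.
North component: ΔN = −sin φ cos λ·ΔX − sin φ sin λ·ΔY + cos φ·ΔZ = −(-0.262389)(-0.418960)(-250) − (-0.262389)(0.908005)(449) + (0.964962)(532) = 647.82 m.
1° of latitude spans 3600 × 30.92 = 111312 m, so Δφ = 647.82 / 111312 × 3600 = 20.951″.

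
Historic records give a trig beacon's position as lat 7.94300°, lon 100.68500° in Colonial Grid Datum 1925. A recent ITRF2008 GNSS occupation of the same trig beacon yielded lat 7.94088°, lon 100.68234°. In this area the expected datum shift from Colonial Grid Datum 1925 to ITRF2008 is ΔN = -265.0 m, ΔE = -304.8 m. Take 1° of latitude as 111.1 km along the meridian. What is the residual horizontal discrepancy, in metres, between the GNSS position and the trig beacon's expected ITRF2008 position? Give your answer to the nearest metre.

Observed coordinate differences: Δφ = -0.00212°, Δλ = -0.00266°.
Converting to metres (1° lat = 111100 m, cos φ = 0.990406): observed ΔN = -235.5 m, observed ΔE = -292.7 m.
Subtracting the expected shift leaves a residual of -235.5 − (-265.0) = 29.5 m north and -292.7 − (-304.8) = 12.1 m east.
Residual distance = √(29.5² + 12.1²) = 31.9 m.

32 m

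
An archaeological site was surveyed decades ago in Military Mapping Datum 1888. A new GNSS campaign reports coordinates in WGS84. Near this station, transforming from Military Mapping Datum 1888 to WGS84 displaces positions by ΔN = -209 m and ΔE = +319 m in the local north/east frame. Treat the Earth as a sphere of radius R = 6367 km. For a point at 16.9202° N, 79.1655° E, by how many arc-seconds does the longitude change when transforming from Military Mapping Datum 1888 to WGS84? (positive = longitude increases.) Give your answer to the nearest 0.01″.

Δλ = 10.80″

At latitude 16.9202°, cos φ = 0.956711.
One radian of longitude at latitude φ spans R cos φ, so Δλ = ΔE / (R cos φ) = 319.0 / (6367000 × 0.956711) = 5.2369e-05 rad = 10.802″.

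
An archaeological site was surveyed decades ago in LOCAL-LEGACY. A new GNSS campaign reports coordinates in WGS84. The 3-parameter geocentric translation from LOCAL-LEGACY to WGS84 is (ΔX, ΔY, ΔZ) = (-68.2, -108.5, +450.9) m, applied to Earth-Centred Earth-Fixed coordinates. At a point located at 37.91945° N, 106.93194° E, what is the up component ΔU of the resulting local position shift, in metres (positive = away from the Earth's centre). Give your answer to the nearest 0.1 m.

The local up (radial) axis is (cos φ cos λ, cos φ sin λ, sin φ), giving ΔU = 15.669 − 81.883 + 277.102 = 210.89 m.

ΔU = 210.9 m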